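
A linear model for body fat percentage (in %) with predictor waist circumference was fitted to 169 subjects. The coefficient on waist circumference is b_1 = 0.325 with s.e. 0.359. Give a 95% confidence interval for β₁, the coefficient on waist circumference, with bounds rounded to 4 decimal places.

(-0.3838, 1.0338)

df = n − 2 = 169 − 2 = 167.
t* = t_{0.025, 167} = 1.974271.
Margin = t* × SE = 1.974271 × 0.359 = 0.708763.
CI: 0.325 ± 0.708763 → (-0.3838, 1.0338).
With 95% confidence, each one-unit increase in waist circumference is associated with a change of between -0.3838 and 1.0338 % in body fat percentage.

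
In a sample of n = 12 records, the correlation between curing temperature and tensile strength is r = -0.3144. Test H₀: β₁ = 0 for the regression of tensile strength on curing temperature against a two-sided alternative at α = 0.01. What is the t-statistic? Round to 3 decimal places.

t = r·√(n − 2)/√(1 − r²) = -0.3144·√10/√0.901153 = -1.047.
df = n − 2 = 10.
Two-sided p ≈ 0.3196, which is ≥ 0.01, so fail to reject H₀.
The data do not give significant evidence of a linear association between curing temperature and tensile strength.

t = -1.047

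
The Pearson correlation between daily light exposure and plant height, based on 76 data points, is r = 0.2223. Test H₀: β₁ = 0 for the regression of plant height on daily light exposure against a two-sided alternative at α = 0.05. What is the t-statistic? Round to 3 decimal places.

t = 1.961

t = r·√(n − 2)/√(1 − r²) = 0.2223·√74/√0.950583 = 1.961.
df = n − 2 = 74.
Two-sided p ≈ 0.0536, which is ≥ 0.05, so fail to reject H₀.
The data do not give significant evidence of a linear association between daily light exposure and plant height.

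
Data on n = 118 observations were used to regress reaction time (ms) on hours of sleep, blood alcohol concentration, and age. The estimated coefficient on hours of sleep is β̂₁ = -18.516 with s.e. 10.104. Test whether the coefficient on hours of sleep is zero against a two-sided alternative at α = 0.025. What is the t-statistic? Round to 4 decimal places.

t = -1.8325

H₀: β₁ = 0 vs H₁: β₁ ≠ 0.
t = (β̂₁ − β₁⁰)/SE = -18.516 / 10.104 = -1.8325.
df = n − k − 1 = 118 − 3 − 1 = 114.
Two-sided p ≈ 0.0695, which is ≥ 0.025, so fail to reject H₀.
The data do not give significant evidence of an association between hours of sleep and reaction time, after adjusting for the other predictors.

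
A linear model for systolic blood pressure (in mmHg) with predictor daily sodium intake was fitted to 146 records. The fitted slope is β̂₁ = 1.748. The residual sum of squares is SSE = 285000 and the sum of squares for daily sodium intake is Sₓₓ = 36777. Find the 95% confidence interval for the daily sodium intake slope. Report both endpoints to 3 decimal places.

(1.289, 2.207)

MSE = SSE/(n − 2) = 285000/144 = 1979.17.
SE(β̂₁) = √(MSE/Sₓₓ) = √(1979.17/36777) = 0.231981.
df = n − 2 = 144.
t* = t_{0.025, 144} = 1.976575.
Margin = t* × SE = 1.976575 × 0.231981 = 0.45853.
CI: 1.748 ± 0.45853 → (1.289, 2.207).
With 95% confidence, each one-unit increase in daily sodium intake is associated with a change of between 1.289 and 2.207 mmHg in systolic blood pressure.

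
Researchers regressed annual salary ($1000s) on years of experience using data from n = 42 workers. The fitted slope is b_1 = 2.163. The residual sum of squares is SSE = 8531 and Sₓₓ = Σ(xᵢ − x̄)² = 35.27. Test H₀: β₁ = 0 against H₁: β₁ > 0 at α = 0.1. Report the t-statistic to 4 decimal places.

MSE = SSE/(n − 2) = 8531/40 = 213.275.
SE(b_1) = √(MSE/Sₓₓ) = √(213.275/35.27) = 2.45905.
t = 2.163 / 2.45905 = 0.8796.
df = n − 2 = 40.
One-sided p ≈ 0.1922, which is ≥ 0.1, so fail to reject H₀.
The data do not give significant evidence that the true slope on years of experience is positive.

t = 0.8796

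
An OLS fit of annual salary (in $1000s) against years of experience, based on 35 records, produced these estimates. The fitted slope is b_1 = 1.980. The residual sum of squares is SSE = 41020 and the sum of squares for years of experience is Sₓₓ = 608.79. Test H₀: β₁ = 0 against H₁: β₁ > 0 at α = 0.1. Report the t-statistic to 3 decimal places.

MSE = SSE/(n − 2) = 41020/33 = 1243.03.
SE(b_1) = √(MSE/Sₓₓ) = √(1243.03/608.79) = 1.42892.
t = 1.980 / 1.42892 = 1.386.
df = n − 2 = 33.
One-sided p ≈ 0.0876, which is < 0.1, so reject H₀.
There is evidence that the true slope on years of experience is positive.

t = 1.386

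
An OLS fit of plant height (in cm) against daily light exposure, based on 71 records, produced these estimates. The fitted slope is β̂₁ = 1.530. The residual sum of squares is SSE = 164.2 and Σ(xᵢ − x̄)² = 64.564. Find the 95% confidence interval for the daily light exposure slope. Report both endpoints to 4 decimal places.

(1.1470, 1.9130)

MSE = SSE/(n − 2) = 164.2/69 = 2.37971.
SE(β̂₁) = √(MSE/Sₓₓ) = √(2.37971/64.564) = 0.191985.
df = n − 2 = 69.
t* = t_{0.025, 69} = 1.994945.
Margin = t* × SE = 1.994945 × 0.191985 = 0.382999.
CI: 1.530 ± 0.382999 → (1.1470, 1.9130).
With 95% confidence, each one-unit increase in daily light exposure is associated with a change of between 1.1470 and 1.9130 cm in plant height.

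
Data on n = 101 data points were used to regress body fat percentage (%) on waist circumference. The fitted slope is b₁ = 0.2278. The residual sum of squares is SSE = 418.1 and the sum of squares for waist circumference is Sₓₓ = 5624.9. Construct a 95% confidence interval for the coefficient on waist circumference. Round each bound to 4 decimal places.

MSE = SSE/(n − 2) = 418.1/99 = 4.22323.
SE(b₁) = √(MSE/Sₓₓ) = √(4.22323/5624.9) = 0.0274009.
df = n − 2 = 99.
t* = t_{0.025, 99} = 1.984217.
Margin = t* × SE = 1.984217 × 0.0274009 = 0.054369.
CI: 0.2278 ± 0.054369 → (0.1734, 0.2822).
With 95% confidence, each one-unit increase in waist circumference is associated with a change of between 0.1734 and 0.2822 % in body fat percentage.

(0.1734, 0.2822)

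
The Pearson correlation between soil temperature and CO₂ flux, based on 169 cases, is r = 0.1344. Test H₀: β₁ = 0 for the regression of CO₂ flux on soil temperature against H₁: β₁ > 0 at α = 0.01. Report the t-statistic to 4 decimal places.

t = r·√(n − 2)/√(1 − r²) = 0.1344·√167/√0.981937 = 1.7527.
df = n − 2 = 167.
One-sided p ≈ 0.0407, which is ≥ 0.01, so fail to reject H₀.
The data do not give significant evidence of a linear association between soil temperature and CO₂ flux.

t = 1.7527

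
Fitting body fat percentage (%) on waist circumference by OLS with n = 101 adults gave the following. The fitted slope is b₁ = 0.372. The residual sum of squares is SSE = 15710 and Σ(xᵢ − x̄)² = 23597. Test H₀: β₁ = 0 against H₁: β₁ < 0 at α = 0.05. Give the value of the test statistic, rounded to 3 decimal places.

MSE = SSE/(n − 2) = 15710/99 = 158.687.
SE(b₁) = √(MSE/Sₓₓ) = √(158.687/23597) = 0.0820053.
t = 0.372 / 0.0820053 = 4.536.
df = n − 2 = 99.
One-sided p ≈ 1.0000, which is ≥ 0.05, so fail to reject H₀.
The data do not give significant evidence that the true slope on waist circumference is negative.

t = 4.536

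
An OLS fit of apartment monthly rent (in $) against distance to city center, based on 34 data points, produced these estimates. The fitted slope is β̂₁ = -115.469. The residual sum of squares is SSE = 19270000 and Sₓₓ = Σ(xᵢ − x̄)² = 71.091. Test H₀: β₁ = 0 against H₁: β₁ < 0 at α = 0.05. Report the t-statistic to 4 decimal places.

MSE = SSE/(n − 2) = 19270000/32 = 602188.
SE(β̂₁) = √(MSE/Sₓₓ) = √(602188/71.091) = 92.0362.
t = -115.469 / 92.0362 = -1.2546.
df = n − 2 = 32.
One-sided p ≈ 0.1094, which is ≥ 0.05, so fail to reject H₀.
The data do not give significant evidence that the true slope on distance to city center is negative.

t = -1.2546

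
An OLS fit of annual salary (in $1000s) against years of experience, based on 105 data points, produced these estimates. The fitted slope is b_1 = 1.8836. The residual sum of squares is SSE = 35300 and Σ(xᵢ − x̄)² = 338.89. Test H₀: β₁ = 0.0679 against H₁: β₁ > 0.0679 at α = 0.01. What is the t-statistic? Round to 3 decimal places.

t = 1.806

MSE = SSE/(n − 2) = 35300/103 = 342.718.
SE(b_1) = √(MSE/Sₓₓ) = √(342.718/338.89) = 1.00563.
t = (1.8836 − 0.0679) / 1.00563 = 1.806.
df = n − 2 = 103.
One-sided p ≈ 0.0370, which is ≥ 0.01, so fail to reject H₀.
The data do not give significant evidence that the true slope on years of experience exceeds 0.0679 $1000s per unit.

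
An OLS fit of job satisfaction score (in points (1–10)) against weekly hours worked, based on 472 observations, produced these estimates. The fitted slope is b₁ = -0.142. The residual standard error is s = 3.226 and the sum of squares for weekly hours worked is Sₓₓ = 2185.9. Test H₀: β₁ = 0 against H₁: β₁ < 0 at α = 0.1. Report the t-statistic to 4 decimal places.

SE(b₁) = s/√Sₓₓ = 3.226/√2185.9 = 0.069.
t = -0.142 / 0.069 = -2.0580.
df = n − 2 = 470.
One-sided p ≈ 0.0201, which is < 0.1, so reject H₀.
There is evidence that the true slope on weekly hours worked is negative.

t = -2.0580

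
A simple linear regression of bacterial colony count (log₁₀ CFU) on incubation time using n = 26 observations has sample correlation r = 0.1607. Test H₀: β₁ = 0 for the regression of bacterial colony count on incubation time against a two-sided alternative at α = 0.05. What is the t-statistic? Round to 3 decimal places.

t = r·√(n − 2)/√(1 − r²) = 0.1607·√24/√0.974176 = 0.798.
df = n − 2 = 24.
Two-sided p ≈ 0.4329, which is ≥ 0.05, so fail to reject H₀.
The data do not give significant evidence of a linear association between incubation time and bacterial colony count.

t = 0.798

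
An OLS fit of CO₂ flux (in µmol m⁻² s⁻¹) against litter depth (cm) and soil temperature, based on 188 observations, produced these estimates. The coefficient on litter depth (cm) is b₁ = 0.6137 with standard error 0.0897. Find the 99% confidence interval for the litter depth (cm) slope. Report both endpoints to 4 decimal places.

df = n − k − 1 = 188 − 2 − 1 = 185.
t* = t_{0.005, 185} = 2.602665.
Margin = t* × SE = 2.602665 × 0.0897 = 0.233459.
CI: 0.6137 ± 0.233459 → (0.3802, 0.8472).
With 99% confidence, each one-unit increase in litter depth (cm) is associated with a change of between 0.3802 and 0.8472 µmol m⁻² s⁻¹ in CO₂ flux, holding the other predictors fixed.

(0.3802, 0.8472)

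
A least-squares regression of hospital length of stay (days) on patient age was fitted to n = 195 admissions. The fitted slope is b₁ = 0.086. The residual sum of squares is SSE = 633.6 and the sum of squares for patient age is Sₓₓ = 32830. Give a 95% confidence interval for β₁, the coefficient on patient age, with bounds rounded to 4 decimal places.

MSE = SSE/(n − 2) = 633.6/193 = 3.2829.
SE(b₁) = √(MSE/Sₓₓ) = √(3.2829/32830) = 0.00999985.
df = n − 2 = 193.
t* = t_{0.025, 193} = 1.972332.
Margin = t* × SE = 1.972332 × 0.00999985 = 0.019723.
CI: 0.086 ± 0.019723 → (0.0663, 0.1057).
With 95% confidence, each one-unit increase in patient age is associated with a change of between 0.0663 and 0.1057 days in hospital length of stay.

(0.0663, 0.1057)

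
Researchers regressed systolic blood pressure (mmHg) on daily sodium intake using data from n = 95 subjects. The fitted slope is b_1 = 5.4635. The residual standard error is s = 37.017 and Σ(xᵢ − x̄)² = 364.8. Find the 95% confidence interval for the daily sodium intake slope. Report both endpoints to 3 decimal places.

SE(b_1) = s/√Sₓₓ = 37.017/√364.8 = 1.93809.
df = n − 2 = 93.
t* = t_{0.025, 93} = 1.985802.
Margin = t* × SE = 1.985802 × 1.93809 = 3.84866.
CI: 5.4635 ± 3.84866 → (1.615, 9.312).
With 95% confidence, each one-unit increase in daily sodium intake is associated with a change of between 1.615 and 9.312 mmHg in systolic blood pressure.

(1.615, 9.312)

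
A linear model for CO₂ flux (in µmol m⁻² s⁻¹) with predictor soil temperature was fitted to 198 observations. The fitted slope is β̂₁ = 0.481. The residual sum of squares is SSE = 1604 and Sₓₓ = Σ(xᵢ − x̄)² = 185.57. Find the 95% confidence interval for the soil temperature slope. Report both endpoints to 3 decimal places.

MSE = SSE/(n − 2) = 1604/196 = 8.18367.
SE(β̂₁) = √(MSE/Sₓₓ) = √(8.18367/185.57) = 0.21.
df = n − 2 = 196.
t* = t_{0.025, 196} = 1.972141.
Margin = t* × SE = 1.972141 × 0.21 = 0.41415.
CI: 0.481 ± 0.41415 → (0.067, 0.895).
With 95% confidence, each one-unit increase in soil temperature is associated with a change of between 0.067 and 0.895 µmol m⁻² s⁻¹ in CO₂ flux.

(0.067, 0.895)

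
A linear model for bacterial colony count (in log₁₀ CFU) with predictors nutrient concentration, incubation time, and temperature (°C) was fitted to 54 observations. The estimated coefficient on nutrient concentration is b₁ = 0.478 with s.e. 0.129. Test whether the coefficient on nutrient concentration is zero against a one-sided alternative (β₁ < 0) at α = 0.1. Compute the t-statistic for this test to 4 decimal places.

t = 3.7054

H₀: β₁ = 0 vs H₁: β₁ < 0.
t = (b₁ − β₁⁰)/SE = 0.478 / 0.129 = 3.7054.
df = n − k − 1 = 54 − 3 − 1 = 50.
One-sided p ≈ 0.9997, which is ≥ 0.1, so fail to reject H₀.
The data do not give significant evidence that the true slope on nutrient concentration is negative, holding the other predictors fixed.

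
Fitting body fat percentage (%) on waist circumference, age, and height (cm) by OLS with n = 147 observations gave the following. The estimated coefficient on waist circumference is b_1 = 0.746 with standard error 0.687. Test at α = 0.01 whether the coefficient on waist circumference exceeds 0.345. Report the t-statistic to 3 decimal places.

H₀: β₁ = 0.345 vs H₁: β₁ > 0.345.
t = (b_1 − β₁⁰)/SE = (0.746 − 0.345) / 0.687 = 0.584.
df = n − k − 1 = 147 − 3 − 1 = 143.
One-sided p ≈ 0.2802, which is ≥ 0.01, so fail to reject H₀.
The data do not give significant evidence that the true slope on waist circumference exceeds 0.345 % per unit, holding the other predictors fixed.

t = 0.584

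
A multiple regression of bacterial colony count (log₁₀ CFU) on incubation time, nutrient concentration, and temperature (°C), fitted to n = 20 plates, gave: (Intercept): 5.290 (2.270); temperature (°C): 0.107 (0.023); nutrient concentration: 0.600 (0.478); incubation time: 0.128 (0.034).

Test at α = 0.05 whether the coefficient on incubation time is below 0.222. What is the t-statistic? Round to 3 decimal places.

t = -2.765

Read off: b = 0.128, SE = 0.034 for incubation time.
H₀: β₁ = 0.222 vs H₁: β₁ < 0.222.
t = (0.128 − 0.222) / 0.034 = -2.765.
df = n − k − 1 = 20 − 3 − 1 = 16.
One-sided p ≈ 0.0069, which is < 0.05, so reject H₀.
There is evidence that the true slope on incubation time is below 0.222 log₁₀ CFU per unit, holding the other predictors fixed.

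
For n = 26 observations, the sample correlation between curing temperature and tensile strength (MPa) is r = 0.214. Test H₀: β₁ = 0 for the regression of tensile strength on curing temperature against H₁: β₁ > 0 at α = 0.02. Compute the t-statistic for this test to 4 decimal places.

t = 1.0732

t = r·√(n − 2)/√(1 − r²) = 0.214·√24/√0.954204 = 1.0732.
df = n − 2 = 24.
One-sided p ≈ 0.1469, which is ≥ 0.02, so fail to reject H₀.
The data do not give significant evidence of a linear association between curing temperature and tensile strength.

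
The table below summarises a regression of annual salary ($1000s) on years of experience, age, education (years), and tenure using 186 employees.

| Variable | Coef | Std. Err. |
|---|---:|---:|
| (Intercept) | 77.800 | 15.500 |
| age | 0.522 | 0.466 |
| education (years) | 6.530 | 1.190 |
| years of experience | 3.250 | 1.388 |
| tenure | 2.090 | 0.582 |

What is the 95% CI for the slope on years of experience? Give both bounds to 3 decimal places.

Read off: b = 3.250, SE = 1.388 for years of experience.
df = n − k − 1 = 186 − 4 − 1 = 181.
t* = t_{0.025, 181} = 1.973157.
Margin = t* × SE = 1.973157 × 1.388 = 2.73874.
CI: 3.250 ± 2.73874 → (0.511, 5.989).

(0.511, 5.989)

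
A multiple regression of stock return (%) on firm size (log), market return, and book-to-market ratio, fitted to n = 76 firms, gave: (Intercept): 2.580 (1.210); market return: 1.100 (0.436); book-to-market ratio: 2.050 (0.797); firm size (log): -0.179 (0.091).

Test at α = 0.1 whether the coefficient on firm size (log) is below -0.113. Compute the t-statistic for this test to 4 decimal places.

Read off: b = -0.179, SE = 0.091 for firm size (log).
H₀: β₁ = -0.113 vs H₁: β₁ < -0.113.
t = (-0.179 − (-0.113)) / 0.091 = -0.7253.
df = n − k − 1 = 76 − 3 − 1 = 72.
One-sided p ≈ 0.2353, which is ≥ 0.1, so fail to reject H₀.
The data do not give significant evidence that the true slope on firm size (log) is below -0.113 % per unit, holding the other predictors fixed.

t = -0.7253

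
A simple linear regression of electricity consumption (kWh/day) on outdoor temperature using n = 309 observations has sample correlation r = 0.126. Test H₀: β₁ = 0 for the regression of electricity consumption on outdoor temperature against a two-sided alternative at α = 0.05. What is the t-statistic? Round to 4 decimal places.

t = r·√(n − 2)/√(1 − r²) = 0.126·√307/√0.984124 = 2.2254.
df = n − 2 = 307.
Two-sided p ≈ 0.0268, which is < 0.05, so reject H₀.
There is evidence of a linear association between outdoor temperature and electricity consumption.

t = 2.2254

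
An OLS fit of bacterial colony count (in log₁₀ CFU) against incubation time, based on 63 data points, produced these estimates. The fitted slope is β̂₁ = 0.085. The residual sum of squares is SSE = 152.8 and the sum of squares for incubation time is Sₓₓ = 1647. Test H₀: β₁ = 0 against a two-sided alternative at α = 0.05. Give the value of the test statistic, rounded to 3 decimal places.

MSE = SSE/(n − 2) = 152.8/61 = 2.50492.
SE(β̂₁) = √(MSE/Sₓₓ) = √(2.50492/1647) = 0.0389987.
t = 0.085 / 0.0389987 = 2.180.
df = n − 2 = 61.
Two-sided p ≈ 0.0332, which is < 0.05, so reject H₀.
There is evidence that incubation time is associated with bacterial colony count.

t = 2.180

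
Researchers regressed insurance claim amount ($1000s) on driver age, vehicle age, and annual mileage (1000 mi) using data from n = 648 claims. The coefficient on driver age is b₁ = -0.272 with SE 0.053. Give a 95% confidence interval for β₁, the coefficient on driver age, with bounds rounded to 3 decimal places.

(-0.376, -0.168)

df = n − k − 1 = 648 − 3 − 1 = 644.
t* = t_{0.025, 644} = 1.963654.
Margin = t* × SE = 1.963654 × 0.053 = 0.10407.
CI: -0.272 ± 0.10407 → (-0.376, -0.168).
With 95% confidence, each one-unit increase in driver age is associated with a change of between -0.376 and -0.168 $1000s in insurance claim amount, holding the other predictors fixed.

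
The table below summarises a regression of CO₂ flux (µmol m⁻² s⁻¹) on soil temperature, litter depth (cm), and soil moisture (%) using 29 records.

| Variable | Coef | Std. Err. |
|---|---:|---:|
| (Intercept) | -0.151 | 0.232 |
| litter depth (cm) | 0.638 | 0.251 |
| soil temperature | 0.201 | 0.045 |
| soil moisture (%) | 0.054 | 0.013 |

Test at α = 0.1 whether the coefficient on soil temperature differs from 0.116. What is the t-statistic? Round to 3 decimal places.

Read off: b = 0.201, SE = 0.045 for soil temperature.
H₀: β₁ = 0.116 vs H₁: β₁ ≠ 0.116.
t = (0.201 − 0.116) / 0.045 = 1.889.
df = n − k − 1 = 29 − 3 − 1 = 25.
Two-sided p ≈ 0.0706, which is < 0.1, so reject H₀.
There is evidence that the true slope on soil temperature differs from 0.116 µmol m⁻² s⁻¹ per unit, holding the other predictors fixed.

t = 1.889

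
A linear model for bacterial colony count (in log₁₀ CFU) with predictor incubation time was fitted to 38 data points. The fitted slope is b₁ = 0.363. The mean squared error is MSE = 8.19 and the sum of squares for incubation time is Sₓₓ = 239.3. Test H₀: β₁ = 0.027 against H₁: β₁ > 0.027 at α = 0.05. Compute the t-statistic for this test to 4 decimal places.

SE(b₁) = √(MSE/Sₓₓ) = √(8.19/239.3) = 0.185.
t = (0.363 − 0.027) / 0.185 = 1.8162.
df = n − 2 = 36.
One-sided p ≈ 0.0388, which is < 0.05, so reject H₀.
There is evidence that the true slope on incubation time exceeds 0.027 log₁₀ CFU per unit.

t = 1.8162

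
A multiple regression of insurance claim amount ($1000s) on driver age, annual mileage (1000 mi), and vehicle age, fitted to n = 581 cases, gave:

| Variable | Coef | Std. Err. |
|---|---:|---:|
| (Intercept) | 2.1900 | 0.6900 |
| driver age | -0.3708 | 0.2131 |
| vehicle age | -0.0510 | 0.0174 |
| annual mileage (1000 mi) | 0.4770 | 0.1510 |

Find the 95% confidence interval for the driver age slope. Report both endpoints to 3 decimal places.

(-0.789, 0.048)

Read off: b = -0.3708, SE = 0.2131 for driver age.
df = n − k − 1 = 581 − 3 − 1 = 577.
t* = t_{0.025, 577} = 1.964084.
Margin = t* × SE = 1.964084 × 0.2131 = 0.41855.
CI: -0.3708 ± 0.41855 → (-0.789, 0.048).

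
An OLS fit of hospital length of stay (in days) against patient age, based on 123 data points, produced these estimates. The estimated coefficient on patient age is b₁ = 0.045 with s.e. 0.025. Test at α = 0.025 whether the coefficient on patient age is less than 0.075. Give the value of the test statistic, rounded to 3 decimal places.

H₀: β₁ = 0.075 vs H₁: β₁ < 0.075.
t = (b₁ − β₁⁰)/SE = (0.045 − 0.075) / 0.025 = -1.200.
df = n − 2 = 123 − 2 = 121.
One-sided p ≈ 0.1162, which is ≥ 0.025, so fail to reject H₀.
The data do not give significant evidence that the true slope on patient age is below 0.075 days per unit.

t = -1.200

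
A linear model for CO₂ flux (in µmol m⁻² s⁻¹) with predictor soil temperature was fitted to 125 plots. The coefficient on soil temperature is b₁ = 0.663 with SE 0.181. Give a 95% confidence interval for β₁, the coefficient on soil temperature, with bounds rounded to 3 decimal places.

(0.305, 1.021)

df = n − 2 = 125 − 2 = 123.
t* = t_{0.025, 123} = 1.979439.
Margin = t* × SE = 1.979439 × 0.181 = 0.35828.
CI: 0.663 ± 0.35828 → (0.305, 1.021).
With 95% confidence, each one-unit increase in soil temperature is associated with a change of between 0.305 and 1.021 µmol m⁻² s⁻¹ in CO₂ flux.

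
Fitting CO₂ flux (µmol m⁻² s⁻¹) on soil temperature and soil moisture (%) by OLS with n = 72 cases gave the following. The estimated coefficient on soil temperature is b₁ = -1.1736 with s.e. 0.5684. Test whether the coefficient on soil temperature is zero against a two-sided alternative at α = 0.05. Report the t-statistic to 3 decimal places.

H₀: β₁ = 0 vs H₁: β₁ ≠ 0.
t = (b₁ − β₁⁰)/SE = -1.1736 / 0.5684 = -2.065.
df = n − k − 1 = 72 − 2 − 1 = 69.
Two-sided p ≈ 0.0427, which is < 0.05, so reject H₀.
There is evidence that soil temperature is associated with CO₂ flux, holding the other predictors fixed.

t = -2.065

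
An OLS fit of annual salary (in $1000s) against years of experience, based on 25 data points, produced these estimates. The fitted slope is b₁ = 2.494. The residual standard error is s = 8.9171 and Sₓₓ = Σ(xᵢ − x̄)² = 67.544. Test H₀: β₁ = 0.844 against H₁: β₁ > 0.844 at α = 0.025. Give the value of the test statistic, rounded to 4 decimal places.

SE(b₁) = s/√Sₓₓ = 8.9171/√67.544 = 1.085.
t = (2.494 − 0.844) / 1.085 = 1.5207.
df = n − 2 = 23.
One-sided p ≈ 0.0710, which is ≥ 0.025, so fail to reject H₀.
The data do not give significant evidence that the true slope on years of experience exceeds 0.844 $1000s per unit.

t = 1.5207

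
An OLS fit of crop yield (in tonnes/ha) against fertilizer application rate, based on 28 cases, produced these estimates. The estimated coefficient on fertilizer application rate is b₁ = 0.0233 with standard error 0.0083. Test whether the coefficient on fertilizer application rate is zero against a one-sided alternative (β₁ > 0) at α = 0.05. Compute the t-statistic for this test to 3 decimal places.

t = 2.807

H₀: β₁ = 0 vs H₁: β₁ > 0.
t = (b₁ − β₁⁰)/SE = 0.0233 / 0.0083 = 2.807.
df = n − 2 = 28 − 2 = 26.
One-sided p ≈ 0.0047, which is < 0.05, so reject H₀.
There is evidence that the true slope on fertilizer application rate is positive.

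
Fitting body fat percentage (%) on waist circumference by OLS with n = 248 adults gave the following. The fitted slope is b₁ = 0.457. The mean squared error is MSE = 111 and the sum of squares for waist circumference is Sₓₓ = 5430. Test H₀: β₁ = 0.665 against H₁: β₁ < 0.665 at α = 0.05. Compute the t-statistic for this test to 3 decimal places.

t = -1.455

SE(b₁) = √(MSE/Sₓₓ) = √(111/5430) = 0.142975.
t = (0.457 − 0.665) / 0.142975 = -1.455.
df = n − 2 = 246.
One-sided p ≈ 0.0735, which is ≥ 0.05, so fail to reject H₀.
The data do not give significant evidence that the true slope on waist circumference is below 0.665 % per unit.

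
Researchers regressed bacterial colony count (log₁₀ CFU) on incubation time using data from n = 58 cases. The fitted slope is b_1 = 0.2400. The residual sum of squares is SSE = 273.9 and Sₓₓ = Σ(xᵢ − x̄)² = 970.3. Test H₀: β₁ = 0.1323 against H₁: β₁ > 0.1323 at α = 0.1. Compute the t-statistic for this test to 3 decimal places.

MSE = SSE/(n − 2) = 273.9/56 = 4.89107.
SE(b_1) = √(MSE/Sₓₓ) = √(4.89107/970.3) = 0.0709985.
t = (0.2400 − 0.1323) / 0.0709985 = 1.517.
df = n − 2 = 56.
One-sided p ≈ 0.0675, which is < 0.1, so reject H₀.
There is evidence that the true slope on incubation time exceeds 0.1323 log₁₀ CFU per unit.

t = 1.517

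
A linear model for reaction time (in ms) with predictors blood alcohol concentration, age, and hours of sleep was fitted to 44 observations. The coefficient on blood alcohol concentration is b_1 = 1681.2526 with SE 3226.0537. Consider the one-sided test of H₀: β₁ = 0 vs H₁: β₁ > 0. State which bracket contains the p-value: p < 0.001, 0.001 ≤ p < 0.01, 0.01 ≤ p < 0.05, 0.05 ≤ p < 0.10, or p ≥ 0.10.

t = 1681.2526 / 3226.0537 = 0.521.
df = n − k − 1 = 44 − 3 − 1 = 40.
One-sided p = P(T_{40} > t) ≈ 0.3026.
So p ≥ 0.10.

p ≥ 0.10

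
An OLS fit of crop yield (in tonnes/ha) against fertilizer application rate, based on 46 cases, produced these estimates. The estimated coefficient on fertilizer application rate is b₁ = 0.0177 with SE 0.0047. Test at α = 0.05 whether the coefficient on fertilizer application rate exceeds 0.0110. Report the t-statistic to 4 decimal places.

t = 1.4255

H₀: β₁ = 0.0110 vs H₁: β₁ > 0.0110.
t = (b₁ − β₁⁰)/SE = (0.0177 − 0.0110) / 0.0047 = 1.4255.
df = n − 2 = 46 − 2 = 44.
One-sided p ≈ 0.0805, which is ≥ 0.05, so fail to reject H₀.
The data do not give significant evidence that the true slope on fertilizer application rate exceeds 0.0110 tonnes/ha per unit.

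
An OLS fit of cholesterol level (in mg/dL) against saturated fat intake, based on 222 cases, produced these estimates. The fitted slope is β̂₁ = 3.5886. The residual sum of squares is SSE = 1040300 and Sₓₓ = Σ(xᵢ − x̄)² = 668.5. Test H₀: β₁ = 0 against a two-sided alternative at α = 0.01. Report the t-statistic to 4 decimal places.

MSE = SSE/(n − 2) = 1040300/220 = 4728.64.
SE(β̂₁) = √(MSE/Sₓₓ) = √(4728.64/668.5) = 2.65961.
t = 3.5886 / 2.65961 = 1.3493.
df = n − 2 = 220.
Two-sided p ≈ 0.1786, which is ≥ 0.01, so fail to reject H₀.
The data do not give significant evidence of an association between saturated fat intake and cholesterol level.

t = 1.3493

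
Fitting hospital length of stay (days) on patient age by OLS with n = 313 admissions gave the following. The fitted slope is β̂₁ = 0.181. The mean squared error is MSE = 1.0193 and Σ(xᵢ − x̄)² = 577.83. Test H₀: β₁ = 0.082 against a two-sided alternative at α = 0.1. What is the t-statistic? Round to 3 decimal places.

t = 2.357

SE(β̂₁) = √(MSE/Sₓₓ) = √(1.0193/577.83) = 0.0420002.
t = (0.181 − 0.082) / 0.0420002 = 2.357.
df = n − 2 = 311.
Two-sided p ≈ 0.0190, which is < 0.1, so reject H₀.
There is evidence that the true slope on patient age differs from 0.082 days per unit.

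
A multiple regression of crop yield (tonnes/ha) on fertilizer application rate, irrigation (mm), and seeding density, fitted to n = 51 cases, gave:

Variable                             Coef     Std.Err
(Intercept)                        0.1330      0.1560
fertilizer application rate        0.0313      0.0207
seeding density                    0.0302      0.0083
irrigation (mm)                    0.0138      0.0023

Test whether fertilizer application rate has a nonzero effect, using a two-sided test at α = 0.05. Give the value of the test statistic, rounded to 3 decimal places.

t = 1.512

Read off: b = 0.0313, SE = 0.0207 for fertilizer application rate.
H₀: β₁ = 0 vs H₁: β₁ ≠ 0.
t = 0.0313 / 0.0207 = 1.512.
df = n − k − 1 = 51 − 3 − 1 = 47.
Two-sided p ≈ 0.1372, which is ≥ 0.05, so fail to reject H₀.
The data do not give significant evidence of an association between fertilizer application rate and crop yield, after adjusting for the other predictors.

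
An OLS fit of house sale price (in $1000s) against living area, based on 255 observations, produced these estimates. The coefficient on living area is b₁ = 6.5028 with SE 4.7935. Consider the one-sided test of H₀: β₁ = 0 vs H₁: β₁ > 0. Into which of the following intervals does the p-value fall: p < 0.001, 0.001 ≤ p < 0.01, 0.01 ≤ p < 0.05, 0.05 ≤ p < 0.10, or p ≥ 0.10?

t = 6.5028 / 4.7935 = 1.357.
df = n − 2 = 255 − 2 = 253.
One-sided p = P(T_{253} > t) ≈ 0.0881.
So 0.05 ≤ p < 0.10.

0.05 ≤ p < 0.10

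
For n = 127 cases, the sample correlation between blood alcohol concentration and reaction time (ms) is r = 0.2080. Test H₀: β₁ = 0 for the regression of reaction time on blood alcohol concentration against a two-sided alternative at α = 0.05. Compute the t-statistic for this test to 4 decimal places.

t = 2.3775

t = r·√(n − 2)/√(1 − r²) = 0.2080·√125/√0.956736 = 2.3775.
df = n − 2 = 125.
Two-sided p ≈ 0.0189, which is < 0.05, so reject H₀.
There is evidence of a linear association between blood alcohol concentration and reaction time.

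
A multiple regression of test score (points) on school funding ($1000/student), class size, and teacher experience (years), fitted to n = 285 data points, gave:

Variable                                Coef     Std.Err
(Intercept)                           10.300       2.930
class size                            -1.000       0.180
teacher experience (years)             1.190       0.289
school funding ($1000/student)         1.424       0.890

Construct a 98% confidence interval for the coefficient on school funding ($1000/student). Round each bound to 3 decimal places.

Read off: b = 1.424, SE = 0.890 for school funding ($1000/student).
df = n − k − 1 = 285 − 3 − 1 = 281.
t* = t_{0.01, 281} = 2.339691.
Margin = t* × SE = 2.339691 × 0.890 = 2.08233.
CI: 1.424 ± 2.08233 → (-0.658, 3.506).

(-0.658, 3.506)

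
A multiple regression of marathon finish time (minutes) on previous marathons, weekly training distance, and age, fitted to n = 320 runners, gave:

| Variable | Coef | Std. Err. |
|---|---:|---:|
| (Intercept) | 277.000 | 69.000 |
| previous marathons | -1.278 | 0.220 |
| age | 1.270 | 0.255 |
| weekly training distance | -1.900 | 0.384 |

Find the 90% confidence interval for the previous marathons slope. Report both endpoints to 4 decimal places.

(-1.6409, -0.9151)

Read off: b = -1.278, SE = 0.220 for previous marathons.
df = n − k − 1 = 320 − 3 − 1 = 316.
t* = t_{0.05, 316} = 1.64969.
Margin = t* × SE = 1.64969 × 0.220 = 0.362932.
CI: -1.278 ± 0.362932 → (-1.6409, -0.9151).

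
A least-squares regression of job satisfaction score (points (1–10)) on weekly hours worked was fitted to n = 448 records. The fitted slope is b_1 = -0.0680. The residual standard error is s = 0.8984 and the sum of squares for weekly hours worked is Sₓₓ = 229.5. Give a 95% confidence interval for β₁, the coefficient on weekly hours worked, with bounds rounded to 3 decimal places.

(-0.185, 0.049)

SE(b_1) = s/√Sₓₓ = 0.8984/√229.5 = 0.0593032.
df = n − 2 = 446.
t* = t_{0.025, 446} = 1.965297.
Margin = t* × SE = 1.965297 × 0.0593032 = 0.11655.
CI: -0.0680 ± 0.11655 → (-0.185, 0.049).
With 95% confidence, each one-unit increase in weekly hours worked is associated with a change of between -0.185 and 0.049 points (1–10) in job satisfaction score.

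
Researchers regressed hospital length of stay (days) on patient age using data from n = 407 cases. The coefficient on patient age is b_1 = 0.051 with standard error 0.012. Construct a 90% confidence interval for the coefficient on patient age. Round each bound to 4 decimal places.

df = n − 2 = 407 − 2 = 405.
t* = t_{0.05, 405} = 1.648625.
Margin = t* × SE = 1.648625 × 0.012 = 0.019783.
CI: 0.051 ± 0.019783 → (0.0312, 0.0708).
With 90% confidence, each one-unit increase in patient age is associated with a change of between 0.0312 and 0.0708 days in hospital length of stay.

(0.0312, 0.0708)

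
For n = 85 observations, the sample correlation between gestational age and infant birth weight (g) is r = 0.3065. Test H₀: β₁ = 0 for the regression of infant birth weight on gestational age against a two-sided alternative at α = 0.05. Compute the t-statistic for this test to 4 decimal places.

t = r·√(n − 2)/√(1 − r²) = 0.3065·√83/√0.906058 = 2.9335.
df = n − 2 = 83.
Two-sided p ≈ 0.0043, which is < 0.05, so reject H₀.
There is evidence of a linear association between gestational age and infant birth weight.

t = 2.9335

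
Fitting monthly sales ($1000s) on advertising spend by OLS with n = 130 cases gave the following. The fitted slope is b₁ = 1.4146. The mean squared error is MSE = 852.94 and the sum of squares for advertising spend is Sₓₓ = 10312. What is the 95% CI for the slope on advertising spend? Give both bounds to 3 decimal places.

SE(b₁) = √(MSE/Sₓₓ) = √(852.94/10312) = 0.287599.
df = n − 2 = 128.
t* = t_{0.025, 128} = 1.978671.
Margin = t* × SE = 1.978671 × 0.287599 = 0.56906.
CI: 1.4146 ± 0.56906 → (0.846, 1.984).
With 95% confidence, each one-unit increase in advertising spend is associated with a change of between 0.846 and 1.984 $1000s in monthly sales.

(0.846, 1.984)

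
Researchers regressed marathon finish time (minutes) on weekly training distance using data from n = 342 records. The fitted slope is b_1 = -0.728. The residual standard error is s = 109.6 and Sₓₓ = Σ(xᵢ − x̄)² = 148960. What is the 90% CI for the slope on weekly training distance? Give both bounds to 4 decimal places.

SE(b_1) = s/√Sₓₓ = 109.6/√148960 = 0.283972.
df = n − 2 = 340.
t* = t_{0.05, 340} = 1.649348.
Margin = t* × SE = 1.649348 × 0.283972 = 0.468369.
CI: -0.728 ± 0.468369 → (-1.1964, -0.2596).
With 90% confidence, each one-unit increase in weekly training distance is associated with a change of between -1.1964 and -0.2596 minutes in marathon finish time.

(-1.1964, -0.2596)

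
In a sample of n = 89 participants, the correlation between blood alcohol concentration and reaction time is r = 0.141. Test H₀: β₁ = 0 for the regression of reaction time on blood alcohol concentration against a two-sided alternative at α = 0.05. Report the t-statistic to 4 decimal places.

t = r·√(n − 2)/√(1 − r²) = 0.141·√87/√0.980119 = 1.3284.
df = n − 2 = 87.
Two-sided p ≈ 0.1875, which is ≥ 0.05, so fail to reject H₀.
The data do not give significant evidence of a linear association between blood alcohol concentration and reaction time.

t = 1.3284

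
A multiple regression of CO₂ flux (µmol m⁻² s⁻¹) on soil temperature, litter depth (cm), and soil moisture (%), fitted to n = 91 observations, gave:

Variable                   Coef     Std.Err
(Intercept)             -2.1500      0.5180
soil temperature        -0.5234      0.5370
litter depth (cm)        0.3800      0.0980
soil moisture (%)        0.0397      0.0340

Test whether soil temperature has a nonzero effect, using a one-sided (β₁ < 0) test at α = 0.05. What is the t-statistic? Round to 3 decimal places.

Read off: b = -0.5234, SE = 0.5370 for soil temperature.
H₀: β₁ = 0 vs H₁: β₁ < 0.
t = -0.5234 / 0.5370 = -0.975.
df = n − k − 1 = 91 − 3 − 1 = 87.
One-sided p ≈ 0.1662, which is ≥ 0.05, so fail to reject H₀.
The data do not give significant evidence that the true slope on soil temperature is negative, holding the other predictors fixed.

t = -0.975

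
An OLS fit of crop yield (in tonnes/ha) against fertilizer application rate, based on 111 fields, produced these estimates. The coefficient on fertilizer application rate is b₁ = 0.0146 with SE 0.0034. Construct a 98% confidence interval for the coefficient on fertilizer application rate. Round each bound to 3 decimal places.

(0.007, 0.023)

df = n − 2 = 111 − 2 = 109.
t* = t_{0.01, 109} = 2.361046.
Margin = t* × SE = 2.361046 × 0.0034 = 0.00803.
CI: 0.0146 ± 0.00803 → (0.007, 0.023).
With 98% confidence, each one-unit increase in fertilizer application rate is associated with a change of between 0.007 and 0.023 tonnes/ha in crop yield.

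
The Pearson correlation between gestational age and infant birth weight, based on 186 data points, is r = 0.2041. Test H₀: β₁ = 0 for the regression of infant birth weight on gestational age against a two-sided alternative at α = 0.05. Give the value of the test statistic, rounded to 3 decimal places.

t = r·√(n − 2)/√(1 − r²) = 0.2041·√184/√0.958343 = 2.828.
df = n − 2 = 184.
Two-sided p ≈ 0.0052, which is < 0.05, so reject H₀.
There is evidence of a linear association between gestational age and infant birth weight.

t = 2.828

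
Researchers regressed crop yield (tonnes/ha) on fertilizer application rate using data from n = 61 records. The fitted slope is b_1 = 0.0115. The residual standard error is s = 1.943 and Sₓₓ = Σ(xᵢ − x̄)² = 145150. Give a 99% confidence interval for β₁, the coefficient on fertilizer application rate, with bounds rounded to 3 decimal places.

SE(b_1) = s/√Sₓₓ = 1.943/√145150 = 0.00509993.
df = n − 2 = 59.
t* = t_{0.005, 59} = 2.661759.
Margin = t* × SE = 2.661759 × 0.00509993 = 0.01357.
CI: 0.0115 ± 0.01357 → (-0.002, 0.025).
With 99% confidence, each one-unit increase in fertilizer application rate is associated with a change of between -0.002 and 0.025 tonnes/ha in crop yield.

(-0.002, 0.025)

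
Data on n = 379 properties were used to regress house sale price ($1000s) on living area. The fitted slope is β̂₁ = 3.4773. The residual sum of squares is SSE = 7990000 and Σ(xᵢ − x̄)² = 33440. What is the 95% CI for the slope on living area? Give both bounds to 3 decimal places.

MSE = SSE/(n − 2) = 7990000/377 = 21193.6.
SE(β̂₁) = √(MSE/Sₓₓ) = √(21193.6/33440) = 0.796104.
df = n − 2 = 377.
t* = t_{0.025, 377} = 1.966276.
Margin = t* × SE = 1.966276 × 0.796104 = 1.56536.
CI: 3.4773 ± 1.56536 → (1.912, 5.043).
With 95% confidence, each one-unit increase in living area is associated with a change of between 1.912 and 5.043 $1000s in house sale price.

(1.912, 5.043)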